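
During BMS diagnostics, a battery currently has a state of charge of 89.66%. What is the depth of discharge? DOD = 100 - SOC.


Complement of SOC: DOD = 100% - 89.66% = 10.34%

10.34%


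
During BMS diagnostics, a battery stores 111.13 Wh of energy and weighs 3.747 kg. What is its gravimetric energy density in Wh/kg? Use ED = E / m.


ED = E / m = 111.13 / 3.747 = 29.66 Wh/kg

29.66 Wh/kg


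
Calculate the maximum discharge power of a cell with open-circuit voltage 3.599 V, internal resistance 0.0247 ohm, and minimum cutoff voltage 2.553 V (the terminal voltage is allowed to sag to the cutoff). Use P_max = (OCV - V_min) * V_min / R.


dV = OCV - V_min = 1.046 V (so I_max = dV / R)
P_max = dV * V_min / R = 1.046 * 2.553 / 0.0247 = 108.1 W

108.1 W


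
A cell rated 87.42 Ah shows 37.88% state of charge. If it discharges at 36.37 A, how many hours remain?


Step 1: remaining = SOC/100 * C_total = 37.88/100 * 87.42 = 33.115 Ah
Step 2: t = remaining / I = 33.115 / 36.37 = 0.9105 hr

0.9105 hr


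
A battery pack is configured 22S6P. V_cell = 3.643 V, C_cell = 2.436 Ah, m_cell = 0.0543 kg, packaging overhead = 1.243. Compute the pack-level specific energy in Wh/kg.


Step 1: V_pack = 22 * 3.643 = 80.146 V
Step 2: C_pack = 6 * 2.436 = 14.616 Ah
Step 3: E_pack = V_pack * C_pack = 80.146 * 14.616 = 1171.4 Wh
Step 4: m_pack = 22 * 6 * 0.0543 * 1.243 = 8.9093 kg
Step 5: ED = E_pack / m_pack = 1171.4 / 8.9093 = 131.5 Wh/kg

131.5 Wh/kg


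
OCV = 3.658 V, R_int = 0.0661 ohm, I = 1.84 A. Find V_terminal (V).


V = OCV - I*R = 3.658 - 1.84 * 0.0661 = 3.536 V

3.536 V


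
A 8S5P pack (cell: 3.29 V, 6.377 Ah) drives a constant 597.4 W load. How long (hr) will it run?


Step 1: E_pack = Ns * V_cell * Np * C_cell = 8 * 3.29 * 5 * 6.377 = 839.21 Wh
Step 2: t = E_pack / P = 839.21 / 597.4 = 1.405 hr

1.405 hr


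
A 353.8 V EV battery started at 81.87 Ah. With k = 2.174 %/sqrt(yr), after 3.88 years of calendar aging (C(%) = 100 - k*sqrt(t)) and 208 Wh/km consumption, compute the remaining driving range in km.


Step 1: capacity retention = 100 - 2.174 * sqrt(3.88) = 100 - 2.174 * 1.9698 = 95.718%
Step 2: C_now = 81.87 * 95.718/100 = 78.364 Ah
Step 3: E_pack = V * C_now = 353.8 * 78.364 = 27725 Wh
Step 4: range = E_pack / consumption = 27725 / 208 = 133.3 km

133.3 km


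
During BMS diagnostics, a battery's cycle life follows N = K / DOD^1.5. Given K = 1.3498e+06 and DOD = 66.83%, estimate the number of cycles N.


Step 1: DOD^1.5 = 66.83^1.5 = 546.33
Step 2: N = 1.3498e+06 / 546.33 = 2471 cycles

2471 cycles


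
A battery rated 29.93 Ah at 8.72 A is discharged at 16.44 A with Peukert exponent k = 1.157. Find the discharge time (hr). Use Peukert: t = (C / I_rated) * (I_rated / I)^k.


t_rated = C / I_rated = 29.93 / 8.72 = 3.4323 hr
(I_rated/I)^k = (0.53041)^1.157 = 0.48015
t = t_rated * (I_rated/I)^k = 3.4323 * 0.48015 = 1.648 hr

1.648 hr


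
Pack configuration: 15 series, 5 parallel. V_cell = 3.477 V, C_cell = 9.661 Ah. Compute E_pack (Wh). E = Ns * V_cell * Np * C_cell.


E = Ns * Vcell * Np * Ccell = 15 * 3.477 * 5 * 9.661 = 2519 Wh

2519 Wh


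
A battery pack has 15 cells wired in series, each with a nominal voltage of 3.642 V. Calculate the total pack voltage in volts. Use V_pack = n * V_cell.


With 15 cells in series at 3.642 V each, V_pack = 54.63 V

54.63 V


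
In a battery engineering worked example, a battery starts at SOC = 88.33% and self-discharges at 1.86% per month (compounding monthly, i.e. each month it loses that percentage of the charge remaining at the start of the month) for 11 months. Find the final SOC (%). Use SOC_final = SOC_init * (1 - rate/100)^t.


Monthly retention factor = 1 - 1.86/100 = 0.9814
Over 11 months: factor^11 = 0.8134
SOC_final = 88.33 * 0.8134 = 71.85%

71.85%


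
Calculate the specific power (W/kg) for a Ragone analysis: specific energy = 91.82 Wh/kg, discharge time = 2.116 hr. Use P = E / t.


P_specific = E / t = 91.82 / 2.116 = 43.39 W/kg

43.39 W/kg


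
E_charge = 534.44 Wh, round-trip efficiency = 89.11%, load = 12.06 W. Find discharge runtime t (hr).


Step 1: E_discharge = eta/100 * E_charge = 89.11/100 * 534.44 = 476.24 Wh
Step 2: t = E_discharge / P = 476.24 / 12.06 = 39.49 hr

39.49 hr


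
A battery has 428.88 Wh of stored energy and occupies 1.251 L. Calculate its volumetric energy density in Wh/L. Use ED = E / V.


ED = E / V = 428.88 / 1.251 = 342.8 Wh/L

342.8 Wh/L


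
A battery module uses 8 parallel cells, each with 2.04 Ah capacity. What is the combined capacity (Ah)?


Parallel capacities add: 8 * 2.04 Ah = 16.32 Ah

16.32 Ah


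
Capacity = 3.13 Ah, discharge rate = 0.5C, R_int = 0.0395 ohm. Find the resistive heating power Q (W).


Step 1: I = C_rate * capacity = 0.5 * 3.13 = 1.565 A
Step 2: Q = I^2 * R = 1.565^2 * 0.0395 = 2.4492 * 0.0395 = 0.09674 W

0.09674 W


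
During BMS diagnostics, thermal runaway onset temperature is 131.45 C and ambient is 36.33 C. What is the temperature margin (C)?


margin = T_onset - T_ambient = 131.45 - 36.33 = 95.12 C

95.12 C


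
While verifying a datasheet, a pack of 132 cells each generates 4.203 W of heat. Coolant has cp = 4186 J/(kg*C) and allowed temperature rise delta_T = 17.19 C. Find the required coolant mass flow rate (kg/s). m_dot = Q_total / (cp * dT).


Q_total = 132 * 4.203 = 554.8 W
m_dot = Q_total / (cp * dT) = 554.8 / (4186 * 17.19) = 0.007710 kg/s

0.007710 kg/s


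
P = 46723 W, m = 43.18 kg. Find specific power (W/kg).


SP = P / m = 46723 / 43.18 = 1082 W/kg

1082 W/kg


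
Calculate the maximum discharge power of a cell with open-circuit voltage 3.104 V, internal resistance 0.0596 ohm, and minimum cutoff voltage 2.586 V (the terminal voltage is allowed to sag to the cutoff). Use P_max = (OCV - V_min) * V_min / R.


dV = OCV - V_min = 0.518 V (so I_max = dV / R)
P_max = dV * V_min / R = 0.518 * 2.586 / 0.0596 = 22.48 W

22.48 W


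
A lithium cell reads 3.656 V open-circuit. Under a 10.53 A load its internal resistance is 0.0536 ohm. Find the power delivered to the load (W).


Step 1: V_terminal = OCV - I*R = 3.656 - 10.53 * 0.0536 = 3.0916 V
Step 2: P_out = V_terminal * I = 3.0916 * 10.53 = 32.55 W

32.55 W


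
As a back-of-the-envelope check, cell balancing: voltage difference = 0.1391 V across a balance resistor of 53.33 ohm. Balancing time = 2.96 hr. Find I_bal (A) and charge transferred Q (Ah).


First, Ohm's law: I_bal = 0.1391 V / 53.33 ohm = 0.0026083 A
Then Q = I * t = 0.0026083 A * 2.96 hr = 0.007721 Ah

I=0.0026083 A, Q=0.007721 Ah


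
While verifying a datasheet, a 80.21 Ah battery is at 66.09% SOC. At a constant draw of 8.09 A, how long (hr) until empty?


Step 1: remaining = SOC/100 * C_total = 66.09/100 * 80.21 = 53.011 Ah
Step 2: t = remaining / I = 53.011 / 8.09 = 6.553 hr

6.553 hr


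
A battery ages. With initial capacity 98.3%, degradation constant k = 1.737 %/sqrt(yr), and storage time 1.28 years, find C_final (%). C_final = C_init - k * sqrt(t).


sqrt(t) = sqrt(1.28) = 1.1314
C_final = 98.3 - 1.737 * 1.1314 = 96.33%

96.33%


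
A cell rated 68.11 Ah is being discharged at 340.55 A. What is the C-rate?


Rearranging: C_rate = 340.55 / 68.11 = 5C

5C


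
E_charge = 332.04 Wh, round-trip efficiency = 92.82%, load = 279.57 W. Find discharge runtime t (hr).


Step 1: E_discharge = eta/100 * E_charge = 92.82/100 * 332.04 = 308.2 Wh
Step 2: t = E_discharge / P = 308.2 / 279.57 = 1.102 hr

1.102 hr


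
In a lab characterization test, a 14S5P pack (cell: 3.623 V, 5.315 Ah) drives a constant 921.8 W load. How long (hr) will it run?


Step 1: E_pack = Ns * V_cell * Np * C_cell = 14 * 3.623 * 5 * 5.315 = 1347.9 Wh
Step 2: t = E_pack / P = 1347.9 / 921.8 = 1.462 hr

1.462 hr


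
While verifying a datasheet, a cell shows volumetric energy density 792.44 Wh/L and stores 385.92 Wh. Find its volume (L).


V = E / ED = 385.92 / 792.44 = 0.4870 L

0.4870 L


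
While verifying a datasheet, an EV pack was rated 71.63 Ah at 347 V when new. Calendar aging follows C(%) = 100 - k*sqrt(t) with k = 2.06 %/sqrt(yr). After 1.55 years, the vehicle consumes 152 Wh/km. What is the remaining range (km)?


Step 1: capacity retention = 100 - 2.06 * sqrt(1.55) = 100 - 2.06 * 1.245 = 97.435%
Step 2: C_now = 71.63 * 97.435/100 = 69.793 Ah
Step 3: E_pack = V * C_now = 347 * 69.793 = 24218 Wh
Step 4: range = E_pack / consumption = 24218 / 152 = 159.3 km

159.3 km


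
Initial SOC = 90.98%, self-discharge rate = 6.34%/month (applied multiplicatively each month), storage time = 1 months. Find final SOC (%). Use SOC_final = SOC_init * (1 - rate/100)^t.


decay = (1 - 6.34/100)^1 = 0.9366
SOC_final = 90.98 * 0.9366 = 85.21%

85.21%


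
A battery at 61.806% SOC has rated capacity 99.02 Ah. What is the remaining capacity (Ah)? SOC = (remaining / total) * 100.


remaining = SOC / 100 * total = 61.806 / 100 * 99.02 = 61.20 Ah

61.20 Ah


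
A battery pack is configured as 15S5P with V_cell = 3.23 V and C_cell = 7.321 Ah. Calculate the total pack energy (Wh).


E = Ns * Vcell * Np * Ccell = 15 * 3.23 * 5 * 7.321 = 1774 Wh

1774 Wh


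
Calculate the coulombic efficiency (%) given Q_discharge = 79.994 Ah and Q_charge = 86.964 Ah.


Coulombic efficiency = 79.994/86.964 * 100% = 91.99%

91.99%


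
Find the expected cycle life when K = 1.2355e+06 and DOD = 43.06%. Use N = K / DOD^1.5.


Step 1: DOD^1.5 = 43.06^1.5 = 282.56
Step 2: N = 1.2355e+06 / 282.56 = 4373 cycles

4373 cycles


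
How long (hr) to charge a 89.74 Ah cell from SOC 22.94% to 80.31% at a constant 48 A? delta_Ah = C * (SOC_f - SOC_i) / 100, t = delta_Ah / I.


Step 1: dSOC = 80.31% - 22.94% = 57.37%
Step 2: delta_Ah = 89.74 * 57.37 / 100 = 51.484 Ah
Step 3: t = 51.484 / 48 = 1.073 hr

1.073 hr


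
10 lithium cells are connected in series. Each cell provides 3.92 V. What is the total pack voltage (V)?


With 10 cells in series at 3.92 V each, V_pack = 39.2 V

39.2 V


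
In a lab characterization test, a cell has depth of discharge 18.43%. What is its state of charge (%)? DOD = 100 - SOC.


SOC = 100 - DOD = 100 - 18.43 = 81.57%

81.57%


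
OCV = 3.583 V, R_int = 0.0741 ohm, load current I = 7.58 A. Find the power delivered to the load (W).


Step 1: V_terminal = OCV - I*R = 3.583 - 7.58 * 0.0741 = 3.0213 V
Step 2: P_out = V_terminal * I = 3.0213 * 7.58 = 22.90 W

22.90 W


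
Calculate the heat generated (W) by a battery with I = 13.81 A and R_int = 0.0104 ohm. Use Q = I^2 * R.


Q = I^2 * R = 13.81^2 * 0.0104 = 1.983 W

1.983 W


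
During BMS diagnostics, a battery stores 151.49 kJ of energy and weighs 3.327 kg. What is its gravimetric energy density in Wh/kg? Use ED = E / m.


Convert: E = 151.49 kJ = 42.081 Wh
ED = E / m = 42.081 / 3.327 = 12.65 Wh/kg

12.65 Wh/kg


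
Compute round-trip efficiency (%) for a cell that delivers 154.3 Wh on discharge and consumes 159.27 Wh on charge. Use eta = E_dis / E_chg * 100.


Round-trip efficiency = 154.3/159.27 * 100% = 96.88%

96.88%


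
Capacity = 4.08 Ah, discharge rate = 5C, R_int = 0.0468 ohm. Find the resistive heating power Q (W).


Step 1: I = C_rate * capacity = 5 * 4.08 = 20.4 A
Step 2: Q = I^2 * R = 20.4^2 * 0.0468 = 416.16 * 0.0468 = 19.48 W

19.48 W


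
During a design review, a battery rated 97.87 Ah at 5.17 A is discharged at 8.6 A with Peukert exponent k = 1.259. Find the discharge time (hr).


t_rated = C / I_rated = 97.87 / 5.17 = 18.93 hr
(I_rated/I)^k = (0.60116)^1.259 = 0.52692
t = t_rated * (I_rated/I)^k = 18.93 * 0.52692 = 9.975 hr

9.975 hr


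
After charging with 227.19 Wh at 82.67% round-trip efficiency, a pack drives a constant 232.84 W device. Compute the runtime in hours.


Step 1: E_discharge = eta/100 * E_charge = 82.67/100 * 227.19 = 187.82 Wh
Step 2: t = E_discharge / P = 187.82 / 232.84 = 0.8066 hr

0.8066 hr


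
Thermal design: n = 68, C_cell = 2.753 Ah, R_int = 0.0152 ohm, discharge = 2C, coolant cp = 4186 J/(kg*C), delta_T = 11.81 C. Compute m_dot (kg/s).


Step 1: I = 2 * 2.753 = 5.506 A
Step 2: Q_cell = I^2 * R = 5.506^2 * 0.0152 = 0.4608 W
Step 3: Q_total = 68 * 0.4608 = 31.334 W
Step 4: m_dot = Q_total / (cp * dT) = 31.334 / (4186 * 11.81) = 6.338e-04 kg/s

6.338e-04 kg/s


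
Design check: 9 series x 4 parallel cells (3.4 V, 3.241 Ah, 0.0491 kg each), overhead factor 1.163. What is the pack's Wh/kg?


Step 1: V_pack = 9 * 3.4 = 30.6 V
Step 2: C_pack = 4 * 3.241 = 12.964 Ah
Step 3: E_pack = V_pack * C_pack = 30.6 * 12.964 = 396.7 Wh
Step 4: m_pack = 9 * 4 * 0.0491 * 1.163 = 2.0557 kg
Step 5: ED = E_pack / m_pack = 396.7 / 2.0557 = 193.0 Wh/kg

193.0 Wh/kg


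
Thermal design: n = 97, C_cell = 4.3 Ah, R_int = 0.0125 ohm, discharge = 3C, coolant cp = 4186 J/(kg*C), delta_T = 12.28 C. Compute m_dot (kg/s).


Step 1: I = 3 * 4.3 = 12.9 A
Step 2: Q_cell = I^2 * R = 12.9^2 * 0.0125 = 2.0801 W
Step 3: Q_total = 97 * 2.0801 = 201.77 W
Step 4: m_dot = Q_total / (cp * dT) = 201.77 / (4186 * 12.28) = 0.003925 kg/s

0.003925 kg/s


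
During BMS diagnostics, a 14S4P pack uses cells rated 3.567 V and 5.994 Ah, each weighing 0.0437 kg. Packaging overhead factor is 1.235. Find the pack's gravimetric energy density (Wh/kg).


Step 1: V_pack = 14 * 3.567 = 49.938 V
Step 2: C_pack = 4 * 5.994 = 23.976 Ah
Step 3: E_pack = V_pack * C_pack = 49.938 * 23.976 = 1197.3 Wh
Step 4: m_pack = 14 * 4 * 0.0437 * 1.235 = 3.0223 kg
Step 5: ED = E_pack / m_pack = 1197.3 / 3.0223 = 396.2 Wh/kg

396.2 Wh/kg


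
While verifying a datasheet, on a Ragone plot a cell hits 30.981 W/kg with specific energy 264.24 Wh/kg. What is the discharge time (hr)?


t = E / P = 264.24 / 30.981 = 8.529 hr

8.529 hr


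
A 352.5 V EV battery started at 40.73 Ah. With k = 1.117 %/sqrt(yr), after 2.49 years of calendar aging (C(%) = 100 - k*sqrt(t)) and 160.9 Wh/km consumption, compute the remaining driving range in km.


Step 1: capacity retention = 100 - 1.117 * sqrt(2.49) = 100 - 1.117 * 1.578 = 98.237%
Step 2: C_now = 40.73 * 98.237/100 = 40.012 Ah
Step 3: E_pack = V * C_now = 352.5 * 40.012 = 14104 Wh
Step 4: range = E_pack / consumption = 14104 / 160.9 = 87.66 km

87.66 km


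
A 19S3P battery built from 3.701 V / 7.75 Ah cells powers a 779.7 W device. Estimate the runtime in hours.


Step 1: E_pack = Ns * V_cell * Np * C_cell = 19 * 3.701 * 3 * 7.75 = 1634.9 Wh
Step 2: t = E_pack / P = 1634.9 / 779.7 = 2.097 hr

2.097 hr


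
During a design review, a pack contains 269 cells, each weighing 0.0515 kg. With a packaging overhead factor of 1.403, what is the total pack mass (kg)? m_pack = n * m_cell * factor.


Cell mass sum = 269 * 0.0515 = 13.854 kg
With overhead 1.403: m_pack = 13.854 * 1.403 = 19.44 kg

19.44 kg


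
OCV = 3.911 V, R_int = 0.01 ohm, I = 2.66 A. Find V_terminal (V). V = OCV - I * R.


IR drop = 2.66 * 0.01 = 0.0266 V
V = 3.911 - 0.0266 = 3.884 V

3.884 V


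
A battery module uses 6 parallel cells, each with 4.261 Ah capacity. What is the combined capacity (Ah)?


C_total = 6 * 4.261 = 25.566 Ah

25.566 Ah


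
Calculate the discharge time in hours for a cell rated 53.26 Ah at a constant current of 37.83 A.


Runtime = 53.26 Ah / 37.83 A = 1.408 hr

1.408 hr


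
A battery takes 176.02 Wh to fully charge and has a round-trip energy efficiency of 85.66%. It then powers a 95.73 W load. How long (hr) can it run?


Step 1: E_discharge = eta/100 * E_charge = 85.66/100 * 176.02 = 150.78 Wh
Step 2: t = E_discharge / P = 150.78 / 95.73 = 1.575 hr

1.575 hr


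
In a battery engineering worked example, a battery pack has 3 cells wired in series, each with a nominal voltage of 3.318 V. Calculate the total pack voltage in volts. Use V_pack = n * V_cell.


With 3 cells in series at 3.318 V each, V_pack = 9.954 V

9.954 V


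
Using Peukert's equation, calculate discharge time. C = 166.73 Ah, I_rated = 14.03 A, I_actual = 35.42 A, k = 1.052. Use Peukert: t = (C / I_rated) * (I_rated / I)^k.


t_rated = C / I_rated = 166.73 / 14.03 = 11.884 hr
(I_rated/I)^k = (0.3961)^1.052 = 0.37748
t = t_rated * (I_rated/I)^k = 11.884 * 0.37748 = 4.486 hr

4.486 hr


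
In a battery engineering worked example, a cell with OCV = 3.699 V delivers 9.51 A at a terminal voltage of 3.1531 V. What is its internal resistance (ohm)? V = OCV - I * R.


R = (OCV - V) / I = (3.699 - 3.1531) / 9.51 = 0.05740 ohm

0.05740 ohm


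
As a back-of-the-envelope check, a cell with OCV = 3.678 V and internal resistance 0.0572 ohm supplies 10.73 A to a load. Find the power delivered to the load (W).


Step 1: V_terminal = OCV - I*R = 3.678 - 10.73 * 0.0572 = 3.0642 V
Step 2: P_out = V_terminal * I = 3.0642 * 10.73 = 32.88 W

32.88 W


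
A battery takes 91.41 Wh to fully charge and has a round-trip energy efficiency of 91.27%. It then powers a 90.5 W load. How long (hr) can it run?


Step 1: E_discharge = eta/100 * E_charge = 91.27/100 * 91.41 = 83.43 Wh
Step 2: t = E_discharge / P = 83.43 / 90.5 = 0.9219 hr

0.9219 hr


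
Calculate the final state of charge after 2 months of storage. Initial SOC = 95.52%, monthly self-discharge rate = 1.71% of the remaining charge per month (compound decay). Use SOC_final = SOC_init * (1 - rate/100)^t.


Monthly retention factor = 1 - 1.71/100 = 0.9829
Over 2 months: factor^2 = 0.96609
SOC_final = 95.52 * 0.96609 = 92.28%

92.28%


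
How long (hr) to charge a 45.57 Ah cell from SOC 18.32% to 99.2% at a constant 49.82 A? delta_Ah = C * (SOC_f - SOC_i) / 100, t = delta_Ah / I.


Step 1: dSOC = 99.2% - 18.32% = 80.88%
Step 2: delta_Ah = 45.57 * 80.88 / 100 = 36.857 Ah
Step 3: t = 36.857 / 49.82 = 0.7398 hr

0.7398 hr


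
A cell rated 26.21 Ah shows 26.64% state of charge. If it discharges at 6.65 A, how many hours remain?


Step 1: remaining = SOC/100 * C_total = 26.64/100 * 26.21 = 6.9823 Ah
Step 2: t = remaining / I = 6.9823 / 6.65 = 1.050 hr

1.050 hr


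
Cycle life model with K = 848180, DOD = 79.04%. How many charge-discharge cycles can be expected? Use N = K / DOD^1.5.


Step 1: DOD^1.5 = 79.04^1.5 = 702.7
Step 2: N = 848180 / 702.7 = 1207 cycles

1207 cycles


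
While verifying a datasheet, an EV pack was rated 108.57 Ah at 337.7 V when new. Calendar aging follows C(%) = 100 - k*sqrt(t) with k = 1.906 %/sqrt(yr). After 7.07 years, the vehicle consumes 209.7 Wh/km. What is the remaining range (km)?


Step 1: capacity retention = 100 - 1.906 * sqrt(7.07) = 100 - 1.906 * 2.6589 = 94.932%
Step 2: C_now = 108.57 * 94.932/100 = 103.07 Ah
Step 3: E_pack = V * C_now = 337.7 * 103.07 = 34807 Wh
Step 4: range = E_pack / consumption = 34807 / 209.7 = 166.0 km

166.0 km


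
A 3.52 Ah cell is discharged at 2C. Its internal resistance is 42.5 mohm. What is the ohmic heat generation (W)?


Convert: R = 42.5 mohm = 0.0425 ohm
Step 1: I = C_rate * capacity = 2 * 3.52 = 7.04 A
Step 2: Q = I^2 * R = 7.04^2 * 0.0425 = 49.562 * 0.0425 = 2.106 W

2.106 W


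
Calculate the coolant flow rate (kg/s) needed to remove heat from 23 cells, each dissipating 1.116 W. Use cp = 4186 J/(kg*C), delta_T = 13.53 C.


Step 1: Total heat Q = 23 * 1.116 W = 25.668 W
Step 2: denom = cp * dT = 4186 * 13.53 = 56637
Step 3: m_dot = 25.668 / 56637 = 4.532e-04 kg/s

4.532e-04 kg/s


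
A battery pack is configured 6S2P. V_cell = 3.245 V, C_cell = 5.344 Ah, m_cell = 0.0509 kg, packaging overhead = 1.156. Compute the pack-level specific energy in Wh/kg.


Step 1: V_pack = 6 * 3.245 = 19.47 V
Step 2: C_pack = 2 * 5.344 = 10.688 Ah
Step 3: E_pack = V_pack * C_pack = 19.47 * 10.688 = 208.1 Wh
Step 4: m_pack = 6 * 2 * 0.0509 * 1.156 = 0.70608 kg
Step 5: ED = E_pack / m_pack = 208.1 / 0.70608 = 294.7 Wh/kg

294.7 Wh/kg


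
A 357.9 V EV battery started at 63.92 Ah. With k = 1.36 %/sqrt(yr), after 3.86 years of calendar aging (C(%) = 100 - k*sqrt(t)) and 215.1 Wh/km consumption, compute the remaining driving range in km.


Step 1: capacity retention = 100 - 1.36 * sqrt(3.86) = 100 - 1.36 * 1.9647 = 97.328%
Step 2: C_now = 63.92 * 97.328/100 = 62.212 Ah
Step 3: E_pack = V * C_now = 357.9 * 62.212 = 22266 Wh
Step 4: range = E_pack / consumption = 22266 / 215.1 = 103.5 km

103.5 km


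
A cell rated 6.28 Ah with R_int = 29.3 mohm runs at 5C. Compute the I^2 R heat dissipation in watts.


Convert: R = 29.3 mohm = 0.0293 ohm
Step 1: I = C_rate * capacity = 5 * 6.28 = 31.4 A
Step 2: Q = I^2 * R = 31.4^2 * 0.0293 = 985.96 * 0.0293 = 28.89 W

28.89 W


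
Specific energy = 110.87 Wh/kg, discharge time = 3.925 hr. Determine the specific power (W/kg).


P_specific = E / t = 110.87 / 3.925 = 28.25 W/kg

28.25 W/kg


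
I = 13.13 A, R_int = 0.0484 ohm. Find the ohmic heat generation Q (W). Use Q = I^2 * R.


I^2 = 172.4
Q = 172.4 * 0.0484 = 8.344 W

8.344 W


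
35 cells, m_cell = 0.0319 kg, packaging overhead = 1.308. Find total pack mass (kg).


Cell mass sum = 35 * 0.0319 = 1.1165 kg
With overhead 1.308: m_pack = 1.1165 * 1.308 = 1.460 kg

1.460 kg


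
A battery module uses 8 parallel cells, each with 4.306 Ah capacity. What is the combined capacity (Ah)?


C_total = 8 * 4.306 = 34.448 Ah

34.448 Ah


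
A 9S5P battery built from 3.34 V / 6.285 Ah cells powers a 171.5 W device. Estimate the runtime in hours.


Step 1: E_pack = Ns * V_cell * Np * C_cell = 9 * 3.34 * 5 * 6.285 = 944.64 Wh
Step 2: t = E_pack / P = 944.64 / 171.5 = 5.508 hr

5.508 hr


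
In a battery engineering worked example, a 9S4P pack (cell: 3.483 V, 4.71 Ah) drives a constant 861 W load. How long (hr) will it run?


Step 1: E_pack = Ns * V_cell * Np * C_cell = 9 * 3.483 * 4 * 4.71 = 590.58 Wh
Step 2: t = E_pack / P = 590.58 / 861 = 0.6859 hr

0.6859 hr


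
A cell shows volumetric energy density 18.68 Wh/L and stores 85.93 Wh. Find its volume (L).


V = E / ED = 85.93 / 18.68 = 4.600 L

4.600 L


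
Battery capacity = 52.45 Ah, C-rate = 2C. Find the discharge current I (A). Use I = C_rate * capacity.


At 2C: I = 2 * 52.45 Ah = 104.9 A

104.9 A


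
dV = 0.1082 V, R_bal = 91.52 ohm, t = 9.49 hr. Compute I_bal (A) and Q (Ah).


First, Ohm's law: I_bal = 0.1082 V / 91.52 ohm = 0.0011823 A
Then Q = I * t = 0.0011823 A * 9.49 hr = 0.01122 Ah

I=0.0011823 A, Q=0.01122 Ah


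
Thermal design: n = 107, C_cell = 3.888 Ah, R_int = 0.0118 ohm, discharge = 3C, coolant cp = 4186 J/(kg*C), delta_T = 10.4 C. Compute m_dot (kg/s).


Step 1: I = 3 * 3.888 = 11.664 A
Step 2: Q_cell = I^2 * R = 11.664^2 * 0.0118 = 1.6054 W
Step 3: Q_total = 107 * 1.6054 = 171.78 W
Step 4: m_dot = Q_total / (cp * dT) = 171.78 / (4186 * 10.4) = 0.003946 kg/s

0.003946 kg/s


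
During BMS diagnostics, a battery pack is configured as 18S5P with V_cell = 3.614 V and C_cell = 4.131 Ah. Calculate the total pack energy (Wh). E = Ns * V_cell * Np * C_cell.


E = Ns * Vcell * Np * Ccell = 18 * 3.614 * 5 * 4.131 = 1344 Wh

1344 Wh


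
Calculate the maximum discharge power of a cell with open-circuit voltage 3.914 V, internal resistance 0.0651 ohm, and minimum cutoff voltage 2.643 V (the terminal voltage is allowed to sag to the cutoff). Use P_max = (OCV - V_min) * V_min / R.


P_max = (OCV - V_min) * V_min / R = (3.914 - 2.643) * 2.643 / 0.0651 = 1.271 * 2.643 / 0.0651 = 51.60 W

51.60 W


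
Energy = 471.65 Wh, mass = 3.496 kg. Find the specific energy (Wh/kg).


ED = E / m = 471.65 / 3.496 = 134.9 Wh/kg

134.9 Wh/kg


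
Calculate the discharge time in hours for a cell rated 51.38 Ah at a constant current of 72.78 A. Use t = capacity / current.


t = capacity / current = 51.38 / 72.78 = 0.7060 hr

0.7060 hr


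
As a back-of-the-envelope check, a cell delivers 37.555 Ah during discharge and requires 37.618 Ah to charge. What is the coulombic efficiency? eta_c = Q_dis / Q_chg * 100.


eta_c = Q_dis / Q_chg * 100 = 37.555 / 37.618 * 100 = 99.83%

99.83%


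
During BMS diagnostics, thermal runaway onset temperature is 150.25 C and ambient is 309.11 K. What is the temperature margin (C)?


Convert: T_ambient = 309.11 K = 35.96 C
margin = 150.25 - 35.96 = 114.29 C

114.29 C


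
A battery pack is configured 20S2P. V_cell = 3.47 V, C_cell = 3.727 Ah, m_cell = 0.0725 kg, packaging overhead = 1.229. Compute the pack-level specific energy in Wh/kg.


Step 1: V_pack = 20 * 3.47 = 69.4 V
Step 2: C_pack = 2 * 3.727 = 7.454 Ah
Step 3: E_pack = V_pack * C_pack = 69.4 * 7.454 = 517.31 Wh
Step 4: m_pack = 20 * 2 * 0.0725 * 1.229 = 3.5641 kg
Step 5: ED = E_pack / m_pack = 517.31 / 3.5641 = 145.1 Wh/kg

145.1 Wh/kg


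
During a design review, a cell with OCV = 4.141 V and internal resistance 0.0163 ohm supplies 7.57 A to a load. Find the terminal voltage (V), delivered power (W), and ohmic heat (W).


Step 1: V_terminal = OCV - I*R = 4.141 - 7.57 * 0.0163 = 4.0176 V
Step 2: P_out = V_terminal * I = 4.0176 * 7.57 = 30.41 W
Step 3: Q = I^2 * R = 7.57^2 * 0.0163 = 0.9341 W

V=4.0176 V, P=30.41 W, Q=0.9341 W


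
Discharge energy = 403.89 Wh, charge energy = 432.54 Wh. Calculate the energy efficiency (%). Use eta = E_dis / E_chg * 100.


Round-trip efficiency = 403.89/432.54 * 100% = 93.38%

93.38%


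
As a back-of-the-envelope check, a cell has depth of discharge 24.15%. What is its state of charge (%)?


SOC = 100 - DOD = 100 - 24.15 = 75.85%

75.85%


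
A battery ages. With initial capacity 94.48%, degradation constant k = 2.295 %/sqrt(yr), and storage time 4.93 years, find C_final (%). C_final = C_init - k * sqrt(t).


Step 1: sqrt(4.93 yr) = 2.2204
Step 2: drop = 2.295 * 2.2204 = 5.0958
Step 3: C_final = 94.48 - 5.0958 = 89.38%

89.38%


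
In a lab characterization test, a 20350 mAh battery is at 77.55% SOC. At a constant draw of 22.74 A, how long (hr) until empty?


Convert: C_total = 20350 mAh = 20.35 Ah
Step 1: remaining = SOC/100 * C_total = 77.55/100 * 20.35 = 15.781 Ah
Step 2: t = remaining / I = 15.781 / 22.74 = 0.6940 hr

0.6940 hr


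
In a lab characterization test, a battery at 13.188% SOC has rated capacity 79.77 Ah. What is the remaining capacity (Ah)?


remaining = SOC / 100 * total = 13.188 / 100 * 79.77 = 10.52 Ah

10.52 Ah


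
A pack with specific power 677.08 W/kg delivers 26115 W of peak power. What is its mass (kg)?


m = P / SP = 26115 / 677.08 = 38.57 kg

38.57 kg


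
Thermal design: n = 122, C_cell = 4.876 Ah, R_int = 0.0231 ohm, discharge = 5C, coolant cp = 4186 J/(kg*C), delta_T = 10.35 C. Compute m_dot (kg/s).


Step 1: I = 5 * 4.876 = 24.38 A
Step 2: Q_cell = I^2 * R = 24.38^2 * 0.0231 = 13.73 W
Step 3: Q_total = 122 * 13.73 = 1675.1 W
Step 4: m_dot = Q_total / (cp * dT) = 1675.1 / (4186 * 10.35) = 0.03866 kg/s

0.03866 kg/s


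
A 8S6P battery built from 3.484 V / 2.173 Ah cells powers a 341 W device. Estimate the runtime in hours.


Step 1: E_pack = Ns * V_cell * Np * C_cell = 8 * 3.484 * 6 * 2.173 = 363.4 Wh
Step 2: t = E_pack / P = 363.4 / 341 = 1.066 hr

1.066 hr


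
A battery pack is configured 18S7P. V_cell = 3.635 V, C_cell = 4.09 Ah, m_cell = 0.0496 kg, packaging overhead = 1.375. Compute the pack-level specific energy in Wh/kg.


Step 1: V_pack = 18 * 3.635 = 65.43 V
Step 2: C_pack = 7 * 4.09 = 28.63 Ah
Step 3: E_pack = V_pack * C_pack = 65.43 * 28.63 = 1873.3 Wh
Step 4: m_pack = 18 * 7 * 0.0496 * 1.375 = 8.5932 kg
Step 5: ED = E_pack / m_pack = 1873.3 / 8.5932 = 218.0 Wh/kg

218.0 Wh/kg


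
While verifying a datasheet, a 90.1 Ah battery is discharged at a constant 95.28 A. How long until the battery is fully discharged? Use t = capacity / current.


t = capacity / current = 90.1 / 95.28 = 0.9456 hr

0.9456 hr


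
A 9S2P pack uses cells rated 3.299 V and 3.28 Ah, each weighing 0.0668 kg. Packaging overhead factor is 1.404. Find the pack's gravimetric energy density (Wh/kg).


Step 1: V_pack = 9 * 3.299 = 29.691 V
Step 2: C_pack = 2 * 3.28 = 6.56 Ah
Step 3: E_pack = V_pack * C_pack = 29.691 * 6.56 = 194.77 Wh
Step 4: m_pack = 9 * 2 * 0.0668 * 1.404 = 1.6882 kg
Step 5: ED = E_pack / m_pack = 194.77 / 1.6882 = 115.4 Wh/kg

115.4 Wh/kg


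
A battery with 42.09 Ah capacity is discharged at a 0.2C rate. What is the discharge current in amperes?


I = C_rate * capacity = 0.2 * 42.09 = 8.418 A

8.418 A


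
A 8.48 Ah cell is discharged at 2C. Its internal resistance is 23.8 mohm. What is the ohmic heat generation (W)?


Convert: R = 23.8 mohm = 0.0238 ohm
Step 1: I = C_rate * capacity = 2 * 8.48 = 16.96 A
Step 2: Q = I^2 * R = 16.96^2 * 0.0238 = 287.64 * 0.0238 = 6.846 W

6.846 W


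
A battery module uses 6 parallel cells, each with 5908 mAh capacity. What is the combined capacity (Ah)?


Convert: C_cell = 5908 mAh = 5.908 Ah
C_total = 6 * 5.908 = 35.448 Ah

35.448 Ah


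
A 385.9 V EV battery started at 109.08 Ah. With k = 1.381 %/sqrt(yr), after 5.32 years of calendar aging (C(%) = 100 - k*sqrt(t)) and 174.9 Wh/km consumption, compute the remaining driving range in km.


Step 1: capacity retention = 100 - 1.381 * sqrt(5.32) = 100 - 1.381 * 2.3065 = 96.815%
Step 2: C_now = 109.08 * 96.815/100 = 105.61 Ah
Step 3: E_pack = V * C_now = 385.9 * 105.61 = 40755 Wh
Step 4: range = E_pack / consumption = 40755 / 174.9 = 233.0 km

233.0 km


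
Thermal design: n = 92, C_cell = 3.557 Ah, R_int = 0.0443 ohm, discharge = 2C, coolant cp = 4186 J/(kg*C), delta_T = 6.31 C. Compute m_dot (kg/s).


Step 1: I = 2 * 3.557 = 7.114 A
Step 2: Q_cell = I^2 * R = 7.114^2 * 0.0443 = 2.242 W
Step 3: Q_total = 92 * 2.242 = 206.26 W
Step 4: m_dot = Q_total / (cp * dT) = 206.26 / (4186 * 6.31) = 0.007809 kg/s

0.007809 kg/s


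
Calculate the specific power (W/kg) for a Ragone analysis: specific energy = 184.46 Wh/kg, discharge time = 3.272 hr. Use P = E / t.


Specific power = 184.46 Wh/kg / 3.272 hr = 56.38 W/kg

56.38 W/kg


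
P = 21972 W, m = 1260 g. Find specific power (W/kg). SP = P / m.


Convert: m = 1260 g = 1.26 kg
SP = P / m = 21972 / 1.26 = 17440 W/kg

17440 W/kg


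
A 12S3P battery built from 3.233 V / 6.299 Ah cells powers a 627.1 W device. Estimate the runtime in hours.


Step 1: E_pack = Ns * V_cell * Np * C_cell = 12 * 3.233 * 3 * 6.299 = 733.13 Wh
Step 2: t = E_pack / P = 733.13 / 627.1 = 1.169 hr

1.169 hr


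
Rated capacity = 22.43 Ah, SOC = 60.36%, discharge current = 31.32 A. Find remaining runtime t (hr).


Step 1: remaining = SOC/100 * C_total = 60.36/100 * 22.43 = 13.539 Ah
Step 2: t = remaining / I = 13.539 / 31.32 = 0.4323 hr

0.4323 hr


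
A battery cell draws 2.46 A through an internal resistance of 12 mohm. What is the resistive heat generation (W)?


Convert: R = 12 mohm = 0.012 ohm
I^2 = 6.0516
Q = 6.0516 * 0.012 = 0.07262 W

0.07262 W


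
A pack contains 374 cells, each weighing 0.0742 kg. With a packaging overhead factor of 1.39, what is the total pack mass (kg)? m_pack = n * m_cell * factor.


m_pack = n * m_cell * overhead = 374 * 0.0742 * 1.39 = 38.57 kg

38.57 kg


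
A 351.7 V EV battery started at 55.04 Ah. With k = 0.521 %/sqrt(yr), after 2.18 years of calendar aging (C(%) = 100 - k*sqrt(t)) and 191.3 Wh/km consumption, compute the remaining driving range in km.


Step 1: capacity retention = 100 - 0.521 * sqrt(2.18) = 100 - 0.521 * 1.4765 = 99.231%
Step 2: C_now = 55.04 * 99.231/100 = 54.617 Ah
Step 3: E_pack = V * C_now = 351.7 * 54.617 = 19209 Wh
Step 4: range = E_pack / consumption = 19209 / 191.3 = 100.4 km

100.4 km


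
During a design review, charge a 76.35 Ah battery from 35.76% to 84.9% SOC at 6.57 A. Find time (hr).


delta_Ah = 76.35 * (84.9 - 35.76) / 100 = 37.518 Ah
t = delta_Ah / I = 37.518 / 6.57 = 5.711 hr

5.711 hr


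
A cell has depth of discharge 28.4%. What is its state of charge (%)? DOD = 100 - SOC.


SOC = 100 - DOD = 100 - 28.4 = 71.6%

71.6%


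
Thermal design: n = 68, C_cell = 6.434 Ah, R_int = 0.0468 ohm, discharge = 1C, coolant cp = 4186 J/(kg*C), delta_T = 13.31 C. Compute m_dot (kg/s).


Step 1: I = 1 * 6.434 = 6.434 A
Step 2: Q_cell = I^2 * R = 6.434^2 * 0.0468 = 1.9373 W
Step 3: Q_total = 68 * 1.9373 = 131.74 W
Step 4: m_dot = Q_total / (cp * dT) = 131.74 / (4186 * 13.31) = 0.002365 kg/s

0.002365 kg/s


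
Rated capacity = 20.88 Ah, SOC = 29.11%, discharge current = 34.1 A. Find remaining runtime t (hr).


Step 1: remaining = SOC/100 * C_total = 29.11/100 * 20.88 = 6.0782 Ah
Step 2: t = remaining / I = 6.0782 / 34.1 = 0.1782 hr

0.1782 hr


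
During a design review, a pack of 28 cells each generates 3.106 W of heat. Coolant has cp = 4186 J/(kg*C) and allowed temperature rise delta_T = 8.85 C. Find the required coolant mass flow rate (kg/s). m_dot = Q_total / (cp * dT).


Q_total = 28 * 3.106 = 86.968 W
m_dot = Q_total / (cp * dT) = 86.968 / (4186 * 8.85) = 0.002348 kg/s

0.002348 kg/s


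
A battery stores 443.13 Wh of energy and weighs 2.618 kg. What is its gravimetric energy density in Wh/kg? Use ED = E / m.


ED = E / m = 443.13 / 2.618 = 169.3 Wh/kg

169.3 Wh/kg


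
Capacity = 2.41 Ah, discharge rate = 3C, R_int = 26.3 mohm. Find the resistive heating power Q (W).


Convert: R = 26.3 mohm = 0.0263 ohm
Step 1: I = C_rate * capacity = 3 * 2.41 = 7.23 A
Step 2: Q = I^2 * R = 7.23^2 * 0.0263 = 52.273 * 0.0263 = 1.375 W

1.375 W


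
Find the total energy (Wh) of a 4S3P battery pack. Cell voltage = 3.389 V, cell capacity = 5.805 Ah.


E = Ns * Vcell * Np * Ccell = 4 * 3.389 * 3 * 5.805 = 236.1 Wh

236.1 Wh


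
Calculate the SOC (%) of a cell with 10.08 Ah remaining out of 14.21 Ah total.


SOC% = 10.08 / 14.21 * 100 = 70.94%

70.94%


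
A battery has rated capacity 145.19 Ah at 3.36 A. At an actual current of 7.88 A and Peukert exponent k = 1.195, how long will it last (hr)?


t_rated = C / I_rated = 145.19 / 3.36 = 43.211 hr
(I_rated/I)^k = (0.4264)^1.195 = 0.3611
t = t_rated * (I_rated/I)^k = 43.211 * 0.3611 = 15.60 hr

15.60 hr


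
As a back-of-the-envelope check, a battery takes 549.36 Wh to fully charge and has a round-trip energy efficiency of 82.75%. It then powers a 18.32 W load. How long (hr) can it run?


Step 1: E_discharge = eta/100 * E_charge = 82.75/100 * 549.36 = 454.6 Wh
Step 2: t = E_discharge / P = 454.6 / 18.32 = 24.81 hr

24.81 hr


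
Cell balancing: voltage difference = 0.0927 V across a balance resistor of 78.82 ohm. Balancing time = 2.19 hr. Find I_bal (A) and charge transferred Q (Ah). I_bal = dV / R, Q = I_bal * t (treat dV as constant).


I_bal = dV / R = 0.0927 / 78.82 = 0.0011761 A
Q = I_bal * t = 0.0011761 * 2.19 = 0.002576 Ah

I=0.0011761 A, Q=0.002576 Ah


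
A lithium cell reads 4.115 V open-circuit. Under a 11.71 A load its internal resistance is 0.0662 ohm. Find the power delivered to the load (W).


Step 1: V_terminal = OCV - I*R = 4.115 - 11.71 * 0.0662 = 3.3398 V
Step 2: P_out = V_terminal * I = 3.3398 * 11.71 = 39.11 W

39.11 W


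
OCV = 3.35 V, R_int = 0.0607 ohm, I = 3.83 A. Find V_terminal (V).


V = OCV - I*R = 3.35 - 3.83 * 0.0607 = 3.118 V

3.118 V


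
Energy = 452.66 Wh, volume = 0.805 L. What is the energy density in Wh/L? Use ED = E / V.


ED = E / V = 452.66 / 0.805 = 562.3 Wh/L

562.3 Wh/L


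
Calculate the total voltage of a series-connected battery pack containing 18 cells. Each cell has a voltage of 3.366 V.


V_pack = n * V_cell = 18 * 3.366 = 60.588 V

60.588 V


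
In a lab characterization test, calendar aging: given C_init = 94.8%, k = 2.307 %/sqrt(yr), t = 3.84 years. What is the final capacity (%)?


Step 1: sqrt(3.84 yr) = 1.9596
Step 2: drop = 2.307 * 1.9596 = 4.5208
Step 3: C_final = 94.8 - 4.5208 = 90.28%

90.28%


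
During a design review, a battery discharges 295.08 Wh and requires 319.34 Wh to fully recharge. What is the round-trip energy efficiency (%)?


eta_e = E_dis / E_chg * 100 = 295.08 / 319.34 * 100 = 92.40%

92.40%


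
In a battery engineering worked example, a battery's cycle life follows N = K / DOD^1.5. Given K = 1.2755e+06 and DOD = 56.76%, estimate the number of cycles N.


Step 1: DOD^1.5 = 56.76^1.5 = 427.63
Step 2: N = 1.2755e+06 / 427.63 = 2983 cycles

2983 cycles


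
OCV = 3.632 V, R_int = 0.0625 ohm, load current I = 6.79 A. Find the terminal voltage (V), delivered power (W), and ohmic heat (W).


Step 1: V_terminal = OCV - I*R = 3.632 - 6.79 * 0.0625 = 3.2076 V
Step 2: P_out = V_terminal * I = 3.2076 * 6.79 = 21.78 W
Step 3: Q = I^2 * R = 6.79^2 * 0.0625 = 2.882 W

V=3.2076 V, P=21.78 W, Q=2.882 W


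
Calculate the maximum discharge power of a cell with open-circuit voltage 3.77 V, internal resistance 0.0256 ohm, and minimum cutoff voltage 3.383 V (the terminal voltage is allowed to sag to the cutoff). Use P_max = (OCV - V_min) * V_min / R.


P_max = (OCV - V_min) * V_min / R = (3.77 - 3.383) * 3.383 / 0.0256 = 0.387 * 3.383 / 0.0256 = 51.14 W

51.14 W


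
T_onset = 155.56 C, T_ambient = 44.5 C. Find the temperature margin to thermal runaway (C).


Safety margin = 155.56 C - 44.5 C = 111.06 C

111.06 C


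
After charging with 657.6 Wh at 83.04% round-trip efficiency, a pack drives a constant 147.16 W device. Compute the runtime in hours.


Step 1: E_discharge = eta/100 * E_charge = 83.04/100 * 657.6 = 546.07 Wh
Step 2: t = E_discharge / P = 546.07 / 147.16 = 3.711 hr

3.711 hr


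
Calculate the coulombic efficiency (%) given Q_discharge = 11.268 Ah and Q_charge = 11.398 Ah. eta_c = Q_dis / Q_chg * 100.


eta_c = Q_dis / Q_chg * 100 = 11.268 / 11.398 * 100 = 98.86%

98.86%


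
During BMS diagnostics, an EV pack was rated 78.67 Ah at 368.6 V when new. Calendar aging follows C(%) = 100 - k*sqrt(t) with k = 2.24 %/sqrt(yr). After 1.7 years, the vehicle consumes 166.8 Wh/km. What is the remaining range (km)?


Step 1: capacity retention = 100 - 2.24 * sqrt(1.7) = 100 - 2.24 * 1.3038 = 97.079%
Step 2: C_now = 78.67 * 97.079/100 = 76.372 Ah
Step 3: E_pack = V * C_now = 368.6 * 76.372 = 28151 Wh
Step 4: range = E_pack / consumption = 28151 / 166.8 = 168.8 km

168.8 km


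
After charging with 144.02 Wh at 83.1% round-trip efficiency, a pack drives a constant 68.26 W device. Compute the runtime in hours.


Step 1: E_discharge = eta/100 * E_charge = 83.1/100 * 144.02 = 119.68 Wh
Step 2: t = E_discharge / P = 119.68 / 68.26 = 1.753 hr

1.753 hr


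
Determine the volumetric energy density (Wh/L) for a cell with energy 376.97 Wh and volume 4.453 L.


ED = E / V = 376.97 / 4.453 = 84.66 Wh/L

84.66 Wh/L


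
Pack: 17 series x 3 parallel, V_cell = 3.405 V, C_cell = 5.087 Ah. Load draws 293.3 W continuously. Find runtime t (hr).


Step 1: E_pack = Ns * V_cell * Np * C_cell = 17 * 3.405 * 3 * 5.087 = 883.38 Wh
Step 2: t = E_pack / P = 883.38 / 293.3 = 3.012 hr

3.012 hr


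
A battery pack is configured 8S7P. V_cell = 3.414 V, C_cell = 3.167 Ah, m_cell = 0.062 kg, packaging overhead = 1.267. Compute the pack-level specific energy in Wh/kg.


Step 1: V_pack = 8 * 3.414 = 27.312 V
Step 2: C_pack = 7 * 3.167 = 22.169 Ah
Step 3: E_pack = V_pack * C_pack = 27.312 * 22.169 = 605.48 Wh
Step 4: m_pack = 8 * 7 * 0.062 * 1.267 = 4.399 kg
Step 5: ED = E_pack / m_pack = 605.48 / 4.399 = 137.6 Wh/kg

137.6 Wh/kg


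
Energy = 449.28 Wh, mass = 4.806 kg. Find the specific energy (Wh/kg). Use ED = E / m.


ED = E / m = 449.28 / 4.806 = 93.48 Wh/kg

93.48 Wh/kg


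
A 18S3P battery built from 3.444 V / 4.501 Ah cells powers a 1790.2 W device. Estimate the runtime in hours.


Step 1: E_pack = Ns * V_cell * Np * C_cell = 18 * 3.444 * 3 * 4.501 = 837.08 Wh
Step 2: t = E_pack / P = 837.08 / 1790.2 = 0.4676 hr

0.4676 hr


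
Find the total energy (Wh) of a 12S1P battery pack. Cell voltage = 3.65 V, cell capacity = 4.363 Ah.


E = Ns * Vcell * Np * Ccell = 12 * 3.65 * 1 * 4.363 = 191.1 Wh

191.1 Wh


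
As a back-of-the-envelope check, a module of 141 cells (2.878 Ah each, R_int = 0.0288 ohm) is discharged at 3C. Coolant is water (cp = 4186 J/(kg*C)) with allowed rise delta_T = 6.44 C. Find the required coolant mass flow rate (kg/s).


Step 1: I = 3 * 2.878 = 8.634 A
Step 2: Q_cell = I^2 * R = 8.634^2 * 0.0288 = 2.1469 W
Step 3: Q_total = 141 * 2.1469 = 302.71 W
Step 4: m_dot = Q_total / (cp * dT) = 302.71 / (4186 * 6.44) = 0.01123 kg/s

0.01123 kg/s
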